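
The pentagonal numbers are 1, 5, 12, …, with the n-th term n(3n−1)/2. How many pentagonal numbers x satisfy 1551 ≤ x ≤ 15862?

71

The n-th pentagonal number is n(3n−1)/2.
Smallest index with value ≥ 1551: n = 33 (giving 1617).
Largest index with value ≤ 15862: n = 103 (giving 15862).
Indices 33 through 103: 71 terms.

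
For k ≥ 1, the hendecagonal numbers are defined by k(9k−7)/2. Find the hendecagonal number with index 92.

The 92nd hendecagonal number is n(9n−7)/2 with n = 92.
92·(9·92 − 7)/2 = 92·821/2 = 37766.

37766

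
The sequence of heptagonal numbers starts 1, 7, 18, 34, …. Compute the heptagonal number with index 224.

125104

The 224th heptagonal number is n(5n−3)/2 with n = 224.
224·(5·224 − 3)/2 = 224·1117/2 = 125104.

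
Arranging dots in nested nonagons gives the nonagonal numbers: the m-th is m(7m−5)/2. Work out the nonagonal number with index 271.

The 271st nonagonal number is n(7n−5)/2 with n = 271.
271·(7·271 − 5)/2 = 271·1892/2 = 271·946 = 256366.

256366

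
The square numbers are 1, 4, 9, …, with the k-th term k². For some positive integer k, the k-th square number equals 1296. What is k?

36

We need n² = 1296, so n = √1296 = 36.
Check: 36² = 1296. ✓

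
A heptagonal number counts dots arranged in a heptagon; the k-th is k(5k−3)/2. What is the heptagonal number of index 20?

970

The 20th heptagonal number is n(5n−3)/2 with n = 20.
20·(5·20 − 3)/2 = 20·97/2 = 970.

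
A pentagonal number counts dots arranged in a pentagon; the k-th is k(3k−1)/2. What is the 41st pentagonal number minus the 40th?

121

Consecutive pentagonal numbers differ by 3n − 2: here 3·41 − 2 = 121.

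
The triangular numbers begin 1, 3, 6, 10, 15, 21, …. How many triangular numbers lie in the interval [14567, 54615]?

160

The n-th triangular number is n(n+1)/2.
Smallest index with value ≥ 14567: n = 171 (giving 14706).
Largest index with value ≤ 54615: n = 330 (giving 54615).
Indices 171 through 330: 160 terms.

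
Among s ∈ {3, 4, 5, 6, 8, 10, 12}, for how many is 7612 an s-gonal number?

s = 3: P(3, 122) = 7503 and P(3, 123) = 7626; 7612 is not s-gonal.
s = 4: P(4, 87) = 7569 and P(4, 88) = 7744; 7612 is not s-gonal.
s = 5: P(5, 71) = 7526 and P(5, 72) = 7740; 7612 is not s-gonal.
s = 6: P(6, 61) = 7381 and P(6, 62) = 7626; 7612 is not s-gonal.
s = 8: P(8, 50) = 7400 and P(8, 51) = 7701; 7612 is not s-gonal.
s = 10: P(10, 44) = 7612. ✓
s = 12: P(12, 39) = 7449 and P(12, 40) = 7840; 7612 is not s-gonal.
Hits: s ∈ {10} → 1.

1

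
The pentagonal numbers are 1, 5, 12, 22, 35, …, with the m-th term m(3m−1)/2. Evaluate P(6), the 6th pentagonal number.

The 6th pentagonal number is n(3n−1)/2 with n = 6.
6·(3·6 − 1)/2 = 6·17/2 = 51.

51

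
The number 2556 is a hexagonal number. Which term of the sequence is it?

36

Set n(2n−1) = 2556, giving 2n² − n − 2556 = 0.
So n = (1 + 143) / 4 = 144/4 = 36.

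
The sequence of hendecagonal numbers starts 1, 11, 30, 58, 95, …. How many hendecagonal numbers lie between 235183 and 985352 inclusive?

240

The n-th hendecagonal number is n(9n−7)/2.
Smallest index with value ≥ 235183: n = 229 (giving 235183).
Largest index with value ≤ 985352: n = 468 (giving 983970).
Indices 229 through 468: 240 terms.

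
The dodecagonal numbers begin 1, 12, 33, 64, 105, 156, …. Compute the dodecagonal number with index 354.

354·(5·354 − 4) = 354·1766 = 625164.

625164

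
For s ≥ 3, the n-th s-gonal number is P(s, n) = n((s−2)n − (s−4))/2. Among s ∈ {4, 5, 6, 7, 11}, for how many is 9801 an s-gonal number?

s = 4: P(4, 99) = 9801. ✓
s = 5: P(5, 81) = 9801. ✓
s = 6: P(6, 70) = 9730 and P(6, 71) = 10011; 9801 is not s-gonal.
s = 7: P(7, 62) = 9517 and P(7, 63) = 9828; 9801 is not s-gonal.
s = 11: P(11, 47) = 9776 and P(11, 48) = 10200; 9801 is not s-gonal.
Hits: s ∈ {4, 5} → 2.

2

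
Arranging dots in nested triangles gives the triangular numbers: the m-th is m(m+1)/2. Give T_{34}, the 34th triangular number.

595

The 34th triangular number is n(n+1)/2 with n = 34.
34·35/2 = 1190/2 = 595.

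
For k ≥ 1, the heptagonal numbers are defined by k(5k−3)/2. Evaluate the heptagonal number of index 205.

104755

The 205th heptagonal number is n(5n−3)/2 with n = 205.
205·(5·205 − 3)/2 = 205·1022/2 = 205·511 = 104755.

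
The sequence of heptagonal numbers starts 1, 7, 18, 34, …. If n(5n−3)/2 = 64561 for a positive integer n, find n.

Set n(5n−3)/2 = 64561, giving 5n² − 3n − 129122 = 0.
The discriminant is 9 + 40·64561 = 2582449, and √2582449 = 1607.
So n = (3 + 1607) / 10 = 1610/10 = 161.
Check: 161·(5·161 − 3)/2 = 64561. ✓

161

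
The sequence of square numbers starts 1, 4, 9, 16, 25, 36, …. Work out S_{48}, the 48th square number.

2304

The 48th square number is n² with n = 48.
48² = 2304.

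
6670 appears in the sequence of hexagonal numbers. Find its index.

58

Set n(2n−1) = 6670, giving 2n² − n − 6670 = 0.
The discriminant is 1 + 8·6670 = 53361, and √53361 = 231.
So n = (1 + 231) / 4 = 232/4 = 58.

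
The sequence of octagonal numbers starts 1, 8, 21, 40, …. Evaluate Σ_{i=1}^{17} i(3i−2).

5049

Σ i(3i−2) = 3Σi² − 2Σi over i = 1..17.
Σi = 153 and Σi² = 1785.
3·1785 − 2·153 = 5049.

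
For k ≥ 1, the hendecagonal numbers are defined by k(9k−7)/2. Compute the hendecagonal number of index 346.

537511

The 346th hendecagonal number is n(9n−7)/2 with n = 346.
346·(9·346 − 7)/2 = 346·3107/2 = 537511.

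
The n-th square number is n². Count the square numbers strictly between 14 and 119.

7

The n-th square number is n².
Smallest index with value > 14: n = 4 (giving 16).
Largest index with value < 119: n = 10 (giving 100).
Indices 4 through 10: 7 terms.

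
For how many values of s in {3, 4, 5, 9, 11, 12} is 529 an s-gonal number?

1

s = 3: P(3, 32) = 528 and P(3, 33) = 561; 529 is not s-gonal.
s = 4: P(4, 23) = 529. ✓
s = 5: P(5, 18) = 477 and P(5, 19) = 532; 529 is not s-gonal.
s = 9: P(9, 12) = 474 and P(9, 13) = 559; 529 is not s-gonal.
s = 11: P(11, 11) = 506 and P(11, 12) = 606; 529 is not s-gonal.
s = 12: P(12, 10) = 460 and P(12, 11) = 561; 529 is not s-gonal.
Hits: s ∈ {4} → 1.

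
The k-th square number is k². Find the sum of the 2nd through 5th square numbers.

Σ_{i=2}^{5} i² = 55 − 1 = 54.

54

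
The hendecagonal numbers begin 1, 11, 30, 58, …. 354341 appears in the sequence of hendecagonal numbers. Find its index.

281

Set n(9n−7)/2 = 354341, giving 9n² − 7n − 708682 = 0.
The discriminant is 49 + 72·354341 = 25512601, and √25512601 = 5051.
So n = (7 + 5051) / 18 = 5058/18 = 281.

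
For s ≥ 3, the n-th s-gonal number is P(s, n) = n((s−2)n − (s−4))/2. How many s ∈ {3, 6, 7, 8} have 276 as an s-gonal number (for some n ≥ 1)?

2

s = 3: P(3, 23) = 276. ✓
s = 6: P(6, 12) = 276. ✓
s = 7: P(7, 10) = 235 and P(7, 11) = 286; 276 is not s-gonal.
s = 8: P(8, 9) = 225 and P(8, 10) = 280; 276 is not s-gonal.
Hits: s ∈ {3, 6} → 2.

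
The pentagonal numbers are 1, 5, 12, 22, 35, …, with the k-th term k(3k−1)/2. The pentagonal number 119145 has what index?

Set n(3n−1)/2 = 119145, giving 3n² − n − 238290 = 0.
The discriminant is 1 + 24·119145 = 2859481, and √2859481 = 1691.
So n = (1 + 1691) / 6 = 1692/6 = 282.

282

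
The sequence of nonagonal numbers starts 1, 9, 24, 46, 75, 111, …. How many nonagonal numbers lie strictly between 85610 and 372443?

170

The n-th nonagonal number is n(7n−5)/2.
Smallest index with value > 85610: n = 157 (giving 85879).
Largest index with value < 372443: n = 326 (giving 371151).
Indices 157 through 326: 170 terms.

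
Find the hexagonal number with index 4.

The 4th hexagonal number is n(2n−1) with n = 4.
4·(2·4 − 1) = 4·7 = 28.

28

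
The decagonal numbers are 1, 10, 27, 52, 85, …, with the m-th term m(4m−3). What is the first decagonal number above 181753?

Solve n(4n−3) > 181753 for integer n.
The largest n with value ≤ 181753 is 213 (since 180837 ≤ 181753 < 182542), so the first above is n = 214, value 182542.

182542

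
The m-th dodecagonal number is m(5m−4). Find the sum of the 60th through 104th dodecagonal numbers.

Σ i(5i−4) = 5Σi² − 4Σi over i = 60..104.
Σi = 5460 − 1770 = 3690 and Σi² = 380380 − 70210 = 310170.
5·310170 − 4·3690 = 1536090.

1536090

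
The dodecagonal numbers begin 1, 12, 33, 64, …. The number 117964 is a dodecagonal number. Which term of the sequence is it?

154

Set n(5n−4) = 117964, giving 5n² − 4n − 117964 = 0.
The discriminant is 16 + 20·117964 = 2359296, and √2359296 = 1536.
So n = (4 + 1536) / 10 = 1540/10 = 154.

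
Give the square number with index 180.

The 180th square number is n² with n = 180.
180² = 32400.

32400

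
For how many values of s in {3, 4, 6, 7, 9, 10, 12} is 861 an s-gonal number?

s = 3: P(3, 41) = 861. ✓
s = 4: P(4, 29) = 841 and P(4, 30) = 900; 861 is not s-gonal.
s = 6: P(6, 21) = 861. ✓
s = 7: P(7, 18) = 783 and P(7, 19) = 874; 861 is not s-gonal.
s = 9: P(9, 16) = 856 and P(9, 17) = 969; 861 is not s-gonal.
s = 10: P(10, 15) = 855 and P(10, 16) = 976; 861 is not s-gonal.
s = 12: P(12, 13) = 793 and P(12, 14) = 924; 861 is not s-gonal.
Hits: s ∈ {3, 6} → 2.

2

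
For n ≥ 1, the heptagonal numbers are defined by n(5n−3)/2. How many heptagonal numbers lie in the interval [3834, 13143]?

33

The n-th heptagonal number is n(5n−3)/2.
Smallest index with value ≥ 3834: n = 40 (giving 3940).
Largest index with value ≤ 13143: n = 72 (giving 12852).
Indices 40 through 72: 33 terms.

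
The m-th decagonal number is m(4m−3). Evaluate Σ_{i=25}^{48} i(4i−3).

Σ i(4i−3) = 4Σi² − 3Σi over i = 25..48.
Σi = 1176 − 300 = 876 and Σi² = 38024 − 4900 = 33124.
4·33124 − 3·876 = 129868.

129868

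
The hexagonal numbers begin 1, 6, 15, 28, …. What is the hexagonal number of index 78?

12090

The 78th hexagonal number is n(2n−1) with n = 78.
78·(2·78 − 1) = 78·155 = 12090.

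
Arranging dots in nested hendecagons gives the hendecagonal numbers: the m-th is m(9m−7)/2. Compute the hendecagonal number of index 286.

367081

286·(9·286 − 7)/2 = 286·2567/2 = 367081.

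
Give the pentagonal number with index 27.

The 27th pentagonal number is n(3n−1)/2 with n = 27.
27·(3·27 − 1)/2 = 27·80/2 = 27·40 = 1080.

1080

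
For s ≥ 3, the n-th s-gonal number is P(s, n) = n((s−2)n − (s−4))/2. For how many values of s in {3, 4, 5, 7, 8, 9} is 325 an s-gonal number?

2

s = 3: P(3, 25) = 325. ✓
s = 4: P(4, 18) = 324 and P(4, 19) = 361; 325 is not s-gonal.
s = 5: P(5, 14) = 287 and P(5, 15) = 330; 325 is not s-gonal.
s = 7: P(7, 11) = 286 and P(7, 12) = 342; 325 is not s-gonal.
s = 8: P(8, 10) = 280 and P(8, 11) = 341; 325 is not s-gonal.
s = 9: P(9, 10) = 325. ✓
Hits: s ∈ {3, 9} → 2.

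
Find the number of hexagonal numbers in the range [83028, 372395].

The n-th hexagonal number is n(2n−1).
Smallest index with value ≥ 83028: n = 204 (giving 83028).
Largest index with value ≤ 372395: n = 431 (giving 371091).
Indices 204 through 431: 228 terms.

228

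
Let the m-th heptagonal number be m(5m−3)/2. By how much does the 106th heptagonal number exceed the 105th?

Consecutive heptagonal numbers differ by 5n − 4: here 5·106 − 4 = 526.

526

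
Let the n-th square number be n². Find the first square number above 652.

676

Solve n² > 652 for integer n.
The largest n with value ≤ 652 is 25 (since 625 ≤ 652 < 676), so the first above is n = 26, value 676.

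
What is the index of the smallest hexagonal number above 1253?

Solve n(2n−1) > 1253 for integer n.
The largest n with value ≤ 1253 is 25 (since 1225 ≤ 1253 < 1326), so the first above is n = 26, value 1326.

26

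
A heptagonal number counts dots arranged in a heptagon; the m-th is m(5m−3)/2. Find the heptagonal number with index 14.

469

The 14th heptagonal number is n(5n−3)/2 with n = 14.
14·(5·14 − 3)/2 = 14·67/2 = 469.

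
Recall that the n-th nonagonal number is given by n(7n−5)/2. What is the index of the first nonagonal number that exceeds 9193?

Solve n(7n−5)/2 > 9193 for integer n.
The largest n with value ≤ 9193 is 51 (since 8976 ≤ 9193 < 9334), so the first above is n = 52, value 9334.

52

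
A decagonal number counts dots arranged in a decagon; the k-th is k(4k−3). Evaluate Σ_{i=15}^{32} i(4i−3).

Σ i(4i−3) = 4Σi² − 3Σi over i = 15..32.
Σi = 528 − 105 = 423 and Σi² = 11440 − 1015 = 10425.
4·10425 − 3·423 = 40431.

40431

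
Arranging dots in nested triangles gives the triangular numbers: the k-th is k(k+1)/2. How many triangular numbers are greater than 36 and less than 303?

The n-th triangular number is n(n+1)/2.
Smallest index with value > 36: n = 9 (giving 45).
Largest index with value < 303: n = 24 (giving 300).
Indices 9 through 24: 16 terms.

16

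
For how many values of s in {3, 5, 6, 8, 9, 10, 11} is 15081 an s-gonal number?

1

s = 3: P(3, 173) = 15051 and P(3, 174) = 15225; 15081 is not s-gonal.
s = 5: P(5, 100) = 14950 and P(5, 101) = 15251; 15081 is not s-gonal.
s = 6: P(6, 87) = 15051 and P(6, 88) = 15400; 15081 is not s-gonal.
s = 8: P(8, 71) = 14981 and P(8, 72) = 15408; 15081 is not s-gonal.
s = 9: P(9, 66) = 15081. ✓
s = 10: P(10, 61) = 14701 and P(10, 62) = 15190; 15081 is not s-gonal.
s = 11: P(11, 58) = 14935 and P(11, 59) = 15458; 15081 is not s-gonal.
Hits: s ∈ {9} → 1.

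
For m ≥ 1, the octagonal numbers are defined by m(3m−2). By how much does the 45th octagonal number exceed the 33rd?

2784

45·(3·45 − 2) = 5985 and 33·(3·33 − 2) = 3201.
Difference: 5985 − 3201 = 2784.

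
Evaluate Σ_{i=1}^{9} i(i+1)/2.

165

Σ i(i+1)/2 = (Σi² + Σi) / 2 over i = 1..9.
Σi = 45 and Σi² = 285.
(1·285 + 1·45) / 2 = 330/2 = 165.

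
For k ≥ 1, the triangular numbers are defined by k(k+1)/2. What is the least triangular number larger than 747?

780

Solve n(n+1)/2 > 747 for integer n.
The largest n with value ≤ 747 is 38 (since 741 ≤ 747 < 780), so the first above is n = 39, value 780.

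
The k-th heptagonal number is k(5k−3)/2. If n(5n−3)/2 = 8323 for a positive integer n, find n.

Set n(5n−3)/2 = 8323, giving 5n² − 3n − 16646 = 0.
The discriminant is 9 + 40·8323 = 332929, and √332929 = 577.
So n = (3 + 577) / 10 = 580/10 = 58.

58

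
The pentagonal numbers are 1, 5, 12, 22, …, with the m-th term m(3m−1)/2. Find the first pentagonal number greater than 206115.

206276

Solve n(3n−1)/2 > 206115 for integer n.
The largest n with value ≤ 206115 is 370 (since 205165 ≤ 206115 < 206276), so the first above is n = 371, value 206276.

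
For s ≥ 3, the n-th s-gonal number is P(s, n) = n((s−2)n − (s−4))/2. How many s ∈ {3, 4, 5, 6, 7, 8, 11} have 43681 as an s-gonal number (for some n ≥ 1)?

s = 3: P(3, 295) = 43660 and P(3, 296) = 43956; 43681 is not s-gonal.
s = 4: P(4, 209) = 43681. ✓
s = 5: P(5, 170) = 43265 and P(5, 171) = 43776; 43681 is not s-gonal.
s = 6: P(6, 148) = 43660 and P(6, 149) = 44253; 43681 is not s-gonal.
s = 7: P(7, 132) = 43362 and P(7, 133) = 44023; 43681 is not s-gonal.
s = 8: P(8, 121) = 43681. ✓
s = 11: P(11, 98) = 42875 and P(11, 99) = 43758; 43681 is not s-gonal.
Hits: s ∈ {4, 8} → 2.

2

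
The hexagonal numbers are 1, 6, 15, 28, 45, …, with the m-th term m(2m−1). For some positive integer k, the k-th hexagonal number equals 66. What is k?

6

Set n(2n−1) = 66, giving 2n² − n − 66 = 0.
The discriminant is 1 + 8·66 = 529, and √529 = 23.
So n = (1 + 23) / 4 = 24/4 = 6.
Check: 6·(2·6 − 1) = 66. ✓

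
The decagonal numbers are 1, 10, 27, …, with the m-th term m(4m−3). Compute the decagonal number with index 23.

The 23rd decagonal number is n(4n−3) with n = 23.
23·(4·23 − 3) = 23·89 = 2047.

2047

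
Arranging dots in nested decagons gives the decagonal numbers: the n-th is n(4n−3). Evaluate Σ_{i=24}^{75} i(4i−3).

548782

Σ i(4i−3) = 4Σi² − 3Σi over i = 24..75.
Σi = 2850 − 276 = 2574 and Σi² = 143450 − 4324 = 139126.
4·139126 − 3·2574 = 548782.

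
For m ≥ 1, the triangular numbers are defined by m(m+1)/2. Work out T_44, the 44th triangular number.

44·45/2 = 1980/2 = 990.

990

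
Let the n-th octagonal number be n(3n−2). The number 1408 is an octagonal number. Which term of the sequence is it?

Set n(3n−2) = 1408, giving 3n² − 2n − 1408 = 0.
The discriminant is 4 + 12·1408 = 16900, and √16900 = 130.
So n = (2 + 130) / 6 = 132/6 = 22.

22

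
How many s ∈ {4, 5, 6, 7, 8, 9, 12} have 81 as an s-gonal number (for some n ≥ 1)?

s = 4: P(4, 9) = 81. ✓
s = 5: P(5, 7) = 70 and P(5, 8) = 92; 81 is not s-gonal.
s = 6: P(6, 6) = 66 and P(6, 7) = 91; 81 is not s-gonal.
s = 7: P(7, 6) = 81. ✓
s = 8: P(8, 5) = 65 and P(8, 6) = 96; 81 is not s-gonal.
s = 9: P(9, 5) = 75 and P(9, 6) = 111; 81 is not s-gonal.
s = 12: P(12, 4) = 64 and P(12, 5) = 105; 81 is not s-gonal.
Hits: s ∈ {4, 7} → 2.

2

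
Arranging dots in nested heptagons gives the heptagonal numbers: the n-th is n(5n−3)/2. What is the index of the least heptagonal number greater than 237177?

309

Solve n(5n−3)/2 > 237177 for integer n.
The largest n with value ≤ 237177 is 308 (since 236698 ≤ 237177 < 238239), so the first above is n = 309, value 238239.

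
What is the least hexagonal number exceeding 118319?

118828

Solve n(2n−1) > 118319 for integer n.
The largest n with value ≤ 118319 is 243 (since 117855 ≤ 118319 < 118828), so the first above is n = 244, value 118828.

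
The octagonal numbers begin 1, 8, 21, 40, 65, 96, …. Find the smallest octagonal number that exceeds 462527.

Solve n(3n−2) > 462527 for integer n.
The largest n with value ≤ 462527 is 392 (since 460208 ≤ 462527 < 462561), so the first above is n = 393, value 462561.

462561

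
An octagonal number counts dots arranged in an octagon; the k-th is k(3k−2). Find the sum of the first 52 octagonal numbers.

141934

Σ i(3i−2) = 3Σi² − 2Σi over i = 1..52.
Σi = 1378 and Σi² = 48230.
3·48230 − 2·1378 = 141934.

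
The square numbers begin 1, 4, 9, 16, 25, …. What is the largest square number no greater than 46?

Solve n² ≤ 46 for integer n.
n = 6 gives 36 ≤ 46, while n = 7 gives 49 > 46; so the answer is 36.

36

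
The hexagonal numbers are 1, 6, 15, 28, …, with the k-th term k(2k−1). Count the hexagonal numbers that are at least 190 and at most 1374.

17

The n-th hexagonal number is n(2n−1).
Smallest index with value ≥ 190: n = 10 (giving 190).
Largest index with value ≤ 1374: n = 26 (giving 1326).
Indices 10 through 26: 17 terms.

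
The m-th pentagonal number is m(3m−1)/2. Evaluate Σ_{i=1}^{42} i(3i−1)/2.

Σ i(3i−1)/2 = (3Σi² − Σi) / 2 over i = 1..42.
Σi = 903 and Σi² = 25585.
(3·25585 − 1·903) / 2 = 75852/2 = 37926.

37926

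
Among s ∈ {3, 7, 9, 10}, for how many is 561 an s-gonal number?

1

s = 3: P(3, 33) = 561. ✓
s = 7: P(7, 15) = 540 and P(7, 16) = 616; 561 is not s-gonal.
s = 9: P(9, 13) = 559 and P(9, 14) = 651; 561 is not s-gonal.
s = 10: P(10, 12) = 540 and P(10, 13) = 637; 561 is not s-gonal.
Hits: s ∈ {3} → 1.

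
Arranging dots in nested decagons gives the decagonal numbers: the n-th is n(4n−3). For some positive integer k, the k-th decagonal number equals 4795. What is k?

35

Set n(4n−3) = 4795, giving 4n² − 3n − 4795 = 0.
The discriminant is 9 + 16·4795 = 76729, and √76729 = 277.
So n = (3 + 277) / 8 = 280/8 = 35.
Check: 35·(4·35 − 3) = 4795. ✓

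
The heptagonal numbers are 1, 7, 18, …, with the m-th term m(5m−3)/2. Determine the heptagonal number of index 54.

7209

54·(5·54 − 3)/2 = 54·267/2 = 7209.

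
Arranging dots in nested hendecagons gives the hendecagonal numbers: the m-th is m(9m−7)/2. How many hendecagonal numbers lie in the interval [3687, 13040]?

25

The n-th hendecagonal number is n(9n−7)/2.
Smallest index with value ≥ 3687: n = 30 (giving 3945).
Largest index with value ≤ 13040: n = 54 (giving 12933).
Indices 30 through 54: 25 terms.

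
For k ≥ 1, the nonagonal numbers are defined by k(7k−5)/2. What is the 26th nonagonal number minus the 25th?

176

Consecutive nonagonal numbers differ by 7n − 6: here 7·26 − 6 = 176.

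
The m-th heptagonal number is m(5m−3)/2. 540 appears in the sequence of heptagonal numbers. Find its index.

15

Set n(5n−3)/2 = 540, giving 5n² − 3n − 1080 = 0.
The discriminant is 9 + 40·540 = 21609, and √21609 = 147.
So n = (3 + 147) / 10 = 150/10 = 15.
Check: 15·(5·15 − 3)/2 = 540. ✓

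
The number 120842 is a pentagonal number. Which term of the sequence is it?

284

Set n(3n−1)/2 = 120842, giving 3n² − n − 241684 = 0.
The discriminant is 1 + 24·120842 = 2900209, and √2900209 = 1703.
So n = (1 + 1703) / 6 = 1704/6 = 284.
Check: 284·(3·284 − 1)/2 = 120842. ✓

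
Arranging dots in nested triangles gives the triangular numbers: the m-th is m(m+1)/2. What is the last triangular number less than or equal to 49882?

Solve n(n+1)/2 ≤ 49882 for integer n.
n = 315 gives 49770 ≤ 49882, while n = 316 gives 50086 > 49882; so the answer is 49770.

49770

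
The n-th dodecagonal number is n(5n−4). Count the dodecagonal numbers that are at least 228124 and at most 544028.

The n-th dodecagonal number is n(5n−4).
Smallest index with value ≥ 228124: n = 214 (giving 228124).
Largest index with value ≤ 544028: n = 330 (giving 543180).
Indices 214 through 330: 117 terms.

117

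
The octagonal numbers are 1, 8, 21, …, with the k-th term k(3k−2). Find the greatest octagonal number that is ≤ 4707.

4485

Solve n(3n−2) ≤ 4707 for integer n.
n = 39 gives 4485 ≤ 4707, while n = 40 gives 4720 > 4707; so the answer is 4485.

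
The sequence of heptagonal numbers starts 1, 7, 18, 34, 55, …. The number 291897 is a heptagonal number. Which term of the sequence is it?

342

Set n(5n−3)/2 = 291897, giving 5n² − 3n − 583794 = 0.
The discriminant is 9 + 40·291897 = 11675889, and √11675889 = 3417.
So n = (3 + 3417) / 10 = 3420/10 = 342.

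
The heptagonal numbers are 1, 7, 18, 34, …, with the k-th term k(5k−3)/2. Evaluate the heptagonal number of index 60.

The 60th heptagonal number is n(5n−3)/2 with n = 60.
60·(5·60 − 3)/2 = 60·297/2 = 8910.

8910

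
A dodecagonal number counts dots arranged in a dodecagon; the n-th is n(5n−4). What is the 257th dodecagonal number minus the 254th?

257·(5·257 − 4) = 329217 and 254·(5·254 − 4) = 321564.
Difference: 329217 − 321564 = 7653.

7653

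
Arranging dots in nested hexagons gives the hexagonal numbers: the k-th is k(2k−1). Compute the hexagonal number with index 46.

The 46th hexagonal number is n(2n−1) with n = 46.
46·(2·46 − 1) = 46·91 = 4186.

4186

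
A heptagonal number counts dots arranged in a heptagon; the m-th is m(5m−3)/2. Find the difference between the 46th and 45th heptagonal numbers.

Consecutive heptagonal numbers differ by 5n − 4: here 5·46 − 4 = 226.

226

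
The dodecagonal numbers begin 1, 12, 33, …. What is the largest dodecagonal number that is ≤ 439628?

436896

Solve n(5n−4) ≤ 439628 for integer n.
n = 296 gives 436896 ≤ 439628, while n = 297 gives 439857 > 439628; so the answer is 436896.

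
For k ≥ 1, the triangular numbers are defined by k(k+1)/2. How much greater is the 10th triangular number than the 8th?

10·11/2 = 55 and 8·9/2 = 36.
Difference: 55 − 36 = 19.

19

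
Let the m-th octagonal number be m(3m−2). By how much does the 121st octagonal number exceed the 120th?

Consecutive octagonal numbers differ by 6n − 5: here 6·121 − 5 = 721.

721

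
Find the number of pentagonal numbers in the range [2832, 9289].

The n-th pentagonal number is n(3n−1)/2.
Smallest index with value ≥ 2832: n = 44 (giving 2882).
Largest index with value ≤ 9289: n = 78 (giving 9087).
Indices 44 through 78: 35 terms.

35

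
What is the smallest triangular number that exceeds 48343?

Solve n(n+1)/2 > 48343 for integer n.
The largest n with value ≤ 48343 is 310 (since 48205 ≤ 48343 < 48516), so the first above is n = 311, value 48516.

48516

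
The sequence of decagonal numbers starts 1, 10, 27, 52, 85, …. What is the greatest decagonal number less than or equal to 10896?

10660

Solve n(4n−3) ≤ 10896 for integer n.
n = 52 gives 10660 ≤ 10896, while n = 53 gives 11077 > 10896; so the answer is 10660.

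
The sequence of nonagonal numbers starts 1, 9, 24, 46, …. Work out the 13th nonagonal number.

The 13th nonagonal number is n(7n−5)/2 with n = 13.
13·(7·13 − 5)/2 = 13·86/2 = 13·43 = 559.

559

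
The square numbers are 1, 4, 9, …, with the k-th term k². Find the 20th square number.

400

The 20th square number is n² with n = 20.
20² = 400.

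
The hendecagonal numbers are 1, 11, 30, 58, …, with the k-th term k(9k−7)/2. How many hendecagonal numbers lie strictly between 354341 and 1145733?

223

The n-th hendecagonal number is n(9n−7)/2.
Smallest index with value > 354341: n = 282 (giving 356871).
Largest index with value < 1145733: n = 504 (giving 1141308).
Indices 282 through 504: 223 terms.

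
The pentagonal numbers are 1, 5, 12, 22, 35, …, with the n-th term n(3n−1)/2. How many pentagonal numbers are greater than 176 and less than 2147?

26

The n-th pentagonal number is n(3n−1)/2.
Smallest index with value > 176: n = 12 (giving 210).
Largest index with value < 2147: n = 37 (giving 2035).
Indices 12 through 37: 26 terms.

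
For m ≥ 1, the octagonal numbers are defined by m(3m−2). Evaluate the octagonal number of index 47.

6533

The 47th octagonal number is n(3n−2) with n = 47.
47·(3·47 − 2) = 47·139 = 6533.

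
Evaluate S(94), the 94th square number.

The 94th square number is n² with n = 94.
94² = 8836.

8836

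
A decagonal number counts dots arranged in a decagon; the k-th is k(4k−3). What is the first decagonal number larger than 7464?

7612

Solve n(4n−3) > 7464 for integer n.
The largest n with value ≤ 7464 is 43 (since 7267 ≤ 7464 < 7612), so the first above is n = 44, value 7612.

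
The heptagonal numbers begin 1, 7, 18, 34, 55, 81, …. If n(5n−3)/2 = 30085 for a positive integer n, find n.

110

Set n(5n−3)/2 = 30085, giving 5n² − 3n − 60170 = 0.
The discriminant is 9 + 40·30085 = 1203409, and √1203409 = 1097.
So n = (3 + 1097) / 10 = 1100/10 = 110.
Check: 110·(5·110 − 3)/2 = 30085. ✓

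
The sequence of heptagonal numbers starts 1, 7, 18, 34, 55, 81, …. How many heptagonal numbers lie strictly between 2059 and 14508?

The n-th heptagonal number is n(5n−3)/2.
Smallest index with value > 2059: n = 30 (giving 2205).
Largest index with value < 14508: n = 76 (giving 14326).
Indices 30 through 76: 47 terms.

47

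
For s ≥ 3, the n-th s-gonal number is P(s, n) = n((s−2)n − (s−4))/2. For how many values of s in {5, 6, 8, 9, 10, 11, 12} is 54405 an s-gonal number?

2

s = 5: P(5, 190) = 54055 and P(5, 191) = 54626; 54405 is not s-gonal.
s = 6: P(6, 165) = 54285 and P(6, 166) = 54946; 54405 is not s-gonal.
s = 8: P(8, 135) = 54405. ✓
s = 9: P(9, 125) = 54375 and P(9, 126) = 55251; 54405 is not s-gonal.
s = 10: P(10, 117) = 54405. ✓
s = 11: P(11, 110) = 54065 and P(11, 111) = 55056; 54405 is not s-gonal.
s = 12: P(12, 104) = 53664 and P(12, 105) = 54705; 54405 is not s-gonal.
Hits: s ∈ {8, 10} → 2.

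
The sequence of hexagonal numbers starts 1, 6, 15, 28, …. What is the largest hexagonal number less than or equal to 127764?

Solve n(2n−1) ≤ 127764 for integer n.
n = 252 gives 126756 ≤ 127764, while n = 253 gives 127765 > 127764; so the answer is 126756.

126756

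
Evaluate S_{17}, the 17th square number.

The 17th square number is n² with n = 17.
17² = 289.

289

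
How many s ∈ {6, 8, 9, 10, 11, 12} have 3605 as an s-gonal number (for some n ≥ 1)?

s = 6: P(6, 42) = 3486 and P(6, 43) = 3655; 3605 is not s-gonal.
s = 8: P(8, 35) = 3605. ✓
s = 9: P(9, 32) = 3504 and P(9, 33) = 3729; 3605 is not s-gonal.
s = 10: P(10, 30) = 3510 and P(10, 31) = 3751; 3605 is not s-gonal.
s = 11: P(11, 28) = 3430 and P(11, 29) = 3683; 3605 is not s-gonal.
s = 12: P(12, 27) = 3537 and P(12, 28) = 3808; 3605 is not s-gonal.
Hits: s ∈ {8} → 1.

1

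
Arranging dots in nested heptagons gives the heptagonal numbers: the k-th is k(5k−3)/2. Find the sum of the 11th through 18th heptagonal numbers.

Σ i(5i−3)/2 = (5Σi² − 3Σi) / 2 over i = 11..18.
Σi = 171 − 55 = 116 and Σi² = 2109 − 385 = 1724.
(5·1724 − 3·116) / 2 = 8272/2 = 4136.

4136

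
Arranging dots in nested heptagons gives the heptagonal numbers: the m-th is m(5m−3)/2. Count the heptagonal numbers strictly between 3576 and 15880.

41

The n-th heptagonal number is n(5n−3)/2.
Smallest index with value > 3576: n = 39 (giving 3744).
Largest index with value < 15880: n = 79 (giving 15484).
Indices 39 through 79: 41 terms.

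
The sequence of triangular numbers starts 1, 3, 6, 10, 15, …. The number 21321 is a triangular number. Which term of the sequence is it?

Set n(n+1)/2 = 21321, giving n² + n − 42642 = 0.
The discriminant is 1 + 8·21321 = 170569, and √170569 = 413.
So n = (-1 + 413) / 2 = 412/2 = 206.

206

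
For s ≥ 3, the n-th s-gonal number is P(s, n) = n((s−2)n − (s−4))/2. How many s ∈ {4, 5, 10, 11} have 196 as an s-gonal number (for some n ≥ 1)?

2

s = 4: P(4, 14) = 196. ✓
s = 5: P(5, 11) = 176 and P(5, 12) = 210; 196 is not s-gonal.
s = 10: P(10, 7) = 175 and P(10, 8) = 232; 196 is not s-gonal.
s = 11: P(11, 7) = 196. ✓
Hits: s ∈ {4, 11} → 2.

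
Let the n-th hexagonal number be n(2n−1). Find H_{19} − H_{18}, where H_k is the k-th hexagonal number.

Consecutive hexagonal numbers differ by 4n − 3: here 4·19 − 3 = 73.

73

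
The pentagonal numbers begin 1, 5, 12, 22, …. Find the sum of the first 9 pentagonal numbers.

405

Σ i(3i−1)/2 = (3Σi² − Σi) / 2 over i = 1..9.
Σi = 45 and Σi² = 285.
(3·285 − 1·45) / 2 = 810/2 = 405.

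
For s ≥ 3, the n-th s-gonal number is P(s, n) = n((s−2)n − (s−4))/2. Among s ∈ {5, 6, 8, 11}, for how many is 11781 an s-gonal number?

2

s = 5: P(5, 88) = 11572 and P(5, 89) = 11837; 11781 is not s-gonal.
s = 6: P(6, 77) = 11781. ✓
s = 8: P(8, 63) = 11781. ✓
s = 11: P(11, 51) = 11526 and P(11, 52) = 11986; 11781 is not s-gonal.
Hits: s ∈ {6, 8} → 2.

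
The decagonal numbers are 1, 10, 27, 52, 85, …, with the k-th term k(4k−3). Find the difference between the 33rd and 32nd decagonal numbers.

257

Consecutive decagonal numbers differ by 8n − 7: here 8·33 − 7 = 257.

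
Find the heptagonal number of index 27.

27·(5·27 − 3)/2 = 27·132/2 = 27·66 = 1782.

1782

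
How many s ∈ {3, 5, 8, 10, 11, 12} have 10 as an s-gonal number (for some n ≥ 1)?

2

s = 3: P(3, 4) = 10. ✓
s = 5: P(5, 2) = 5 and P(5, 3) = 12; 10 is not s-gonal.
s = 8: P(8, 2) = 8 and P(8, 3) = 21; 10 is not s-gonal.
s = 10: P(10, 2) = 10. ✓
s = 11: P(11, 1) = 1 and P(11, 2) = 11; 10 is not s-gonal.
s = 12: P(12, 1) = 1 and P(12, 2) = 12; 10 is not s-gonal.
Hits: s ∈ {3, 10} → 2.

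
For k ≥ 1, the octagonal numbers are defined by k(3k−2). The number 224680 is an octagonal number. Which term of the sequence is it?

274

Set n(3n−2) = 224680, giving 3n² − 2n − 224680 = 0.
The discriminant is 4 + 12·224680 = 2696164, and √2696164 = 1642.
So n = (2 + 1642) / 6 = 1644/6 = 274.
Check: 274·(3·274 − 2) = 224680. ✓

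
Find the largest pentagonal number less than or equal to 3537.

Solve n(3n−1)/2 ≤ 3537 for integer n.
n = 48 gives 3432 ≤ 3537, while n = 49 gives 3577 > 3537; so the answer is 3432.

3432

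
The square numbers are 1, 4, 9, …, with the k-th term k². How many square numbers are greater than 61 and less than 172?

6

The n-th square number is n².
Smallest index with value > 61: n = 8 (giving 64).
Largest index with value < 172: n = 13 (giving 169).
Indices 8 through 13: 6 terms.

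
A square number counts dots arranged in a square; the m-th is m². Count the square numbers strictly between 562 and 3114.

The n-th square number is n².
Smallest index with value > 562: n = 24 (giving 576).
Largest index with value < 3114: n = 55 (giving 3025).
Indices 24 through 55: 32 terms.

32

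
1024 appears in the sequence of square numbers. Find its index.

We need n² = 1024, so n = √1024 = 32.
Check: 32² = 1024. ✓

32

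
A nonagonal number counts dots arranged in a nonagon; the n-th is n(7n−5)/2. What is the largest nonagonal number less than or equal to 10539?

10450

Solve n(7n−5)/2 ≤ 10539 for integer n.
n = 55 gives 10450 ≤ 10539, while n = 56 gives 10836 > 10539; so the answer is 10450.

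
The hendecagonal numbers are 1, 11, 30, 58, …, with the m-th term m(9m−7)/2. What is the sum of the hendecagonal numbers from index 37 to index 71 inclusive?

Σ i(9i−7)/2 = (9Σi² − 7Σi) / 2 over i = 37..71.
Σi = 2556 − 666 = 1890 and Σi² = 121836 − 16206 = 105630.
(9·105630 − 7·1890) / 2 = 937440/2 = 468720.

468720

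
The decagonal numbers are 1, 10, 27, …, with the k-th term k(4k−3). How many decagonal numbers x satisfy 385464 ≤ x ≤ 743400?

The n-th decagonal number is n(4n−3).
Smallest index with value ≥ 385464: n = 311 (giving 385951).
Largest index with value ≤ 743400: n = 431 (giving 741751).
Indices 311 through 431: 121 terms.

121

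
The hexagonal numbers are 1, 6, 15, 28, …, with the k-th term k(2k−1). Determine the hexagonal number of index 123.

30135

The 123rd hexagonal number is n(2n−1) with n = 123.
123·(2·123 − 1) = 123·245 = 30135.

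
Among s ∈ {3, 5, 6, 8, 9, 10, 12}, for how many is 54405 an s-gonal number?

s = 3: P(3, 329) = 54285 and P(3, 330) = 54615; 54405 is not s-gonal.
s = 5: P(5, 190) = 54055 and P(5, 191) = 54626; 54405 is not s-gonal.
s = 6: P(6, 165) = 54285 and P(6, 166) = 54946; 54405 is not s-gonal.
s = 8: P(8, 135) = 54405. ✓
s = 9: P(9, 125) = 54375 and P(9, 126) = 55251; 54405 is not s-gonal.
s = 10: P(10, 117) = 54405. ✓
s = 12: P(12, 104) = 53664 and P(12, 105) = 54705; 54405 is not s-gonal.
Hits: s ∈ {8, 10} → 2.

2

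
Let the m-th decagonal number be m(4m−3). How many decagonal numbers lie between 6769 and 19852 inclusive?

29

The n-th decagonal number is n(4n−3).
Smallest index with value ≥ 6769: n = 42 (giving 6930).
Largest index with value ≤ 19852: n = 70 (giving 19390).
Indices 42 through 70: 29 terms.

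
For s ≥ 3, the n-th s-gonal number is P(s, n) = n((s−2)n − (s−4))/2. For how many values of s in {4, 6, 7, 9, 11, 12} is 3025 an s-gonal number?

s = 4: P(4, 55) = 3025. ✓
s = 6: P(6, 39) = 3003 and P(6, 40) = 3160; 3025 is not s-gonal.
s = 7: P(7, 35) = 3010 and P(7, 36) = 3186; 3025 is not s-gonal.
s = 9: P(9, 29) = 2871 and P(9, 30) = 3075; 3025 is not s-gonal.
s = 11: P(11, 26) = 2951 and P(11, 27) = 3186; 3025 is not s-gonal.
s = 12: P(12, 25) = 3025. ✓
Hits: s ∈ {4, 12} → 2.

2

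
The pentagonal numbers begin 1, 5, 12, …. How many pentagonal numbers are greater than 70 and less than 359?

8

The n-th pentagonal number is n(3n−1)/2.
Smallest index with value > 70: n = 8 (giving 92).
Largest index with value < 359: n = 15 (giving 330).
Indices 8 through 15: 8 terms.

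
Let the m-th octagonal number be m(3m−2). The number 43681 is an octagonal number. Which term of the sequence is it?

121

Set n(3n−2) = 43681, giving 3n² − 2n − 43681 = 0.
So n = (2 + 724) / 6 = 726/6 = 121.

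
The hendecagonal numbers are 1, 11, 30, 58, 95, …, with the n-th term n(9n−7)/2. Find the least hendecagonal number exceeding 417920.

Solve n(9n−7)/2 > 417920 for integer n.
The largest n with value ≤ 417920 is 305 (since 417545 ≤ 417920 < 420291), so the first above is n = 306, value 420291.

420291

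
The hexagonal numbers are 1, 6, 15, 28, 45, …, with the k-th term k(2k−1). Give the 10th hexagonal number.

190

The 10th hexagonal number is n(2n−1) with n = 10.
10·(2·10 − 1) = 10·19 = 190.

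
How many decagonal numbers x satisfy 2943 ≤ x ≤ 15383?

The n-th decagonal number is n(4n−3).
Smallest index with value ≥ 2943: n = 28 (giving 3052).
Largest index with value ≤ 15383: n = 62 (giving 15190).
Indices 28 through 62: 35 terms.

35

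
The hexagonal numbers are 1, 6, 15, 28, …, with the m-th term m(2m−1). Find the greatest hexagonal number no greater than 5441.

5356

Solve n(2n−1) ≤ 5441 for integer n.
n = 52 gives 5356 ≤ 5441, while n = 53 gives 5565 > 5441; so the answer is 5356.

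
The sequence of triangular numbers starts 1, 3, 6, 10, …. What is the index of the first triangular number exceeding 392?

28

Solve n(n+1)/2 > 392 for integer n.
The largest n with value ≤ 392 is 27 (since 378 ≤ 392 < 406), so the first above is n = 28, value 406.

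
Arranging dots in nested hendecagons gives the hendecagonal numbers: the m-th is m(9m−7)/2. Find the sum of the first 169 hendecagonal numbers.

Σ i(9i−7)/2 = (9Σi² − 7Σi) / 2 over i = 1..169.
Σi = 14365 and Σi² = 1623245.
(9·1623245 − 7·14365) / 2 = 14508650/2 = 7254325.

7254325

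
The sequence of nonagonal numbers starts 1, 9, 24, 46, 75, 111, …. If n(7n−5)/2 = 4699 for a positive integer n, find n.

Set n(7n−5)/2 = 4699, giving 7n² − 5n − 9398 = 0.
The discriminant is 25 + 56·4699 = 263169, and √263169 = 513.
So n = (5 + 513) / 14 = 518/14 = 37.

37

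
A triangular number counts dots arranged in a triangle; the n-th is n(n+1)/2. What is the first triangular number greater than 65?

Solve n(n+1)/2 > 65 for integer n.
The largest n with value ≤ 65 is 10 (since 55 ≤ 65 < 66), so the first above is n = 11, value 66.

66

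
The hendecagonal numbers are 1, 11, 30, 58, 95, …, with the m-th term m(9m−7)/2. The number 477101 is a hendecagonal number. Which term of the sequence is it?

326

Set n(9n−7)/2 = 477101, giving 9n² − 7n − 954202 = 0.
So n = (7 + 5861) / 18 = 5868/18 = 326.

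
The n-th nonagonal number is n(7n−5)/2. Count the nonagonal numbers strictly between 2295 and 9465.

The n-th nonagonal number is n(7n−5)/2.
Smallest index with value > 2295: n = 26 (giving 2301).
Largest index with value < 9465: n = 52 (giving 9334).
Indices 26 through 52: 27 terms.

27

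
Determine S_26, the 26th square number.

The 26th square number is n² with n = 26.
26² = 676.

676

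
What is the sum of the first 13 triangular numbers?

455

Σ i(i+1)/2 = (Σi² + Σi) / 2 over i = 1..13.
Σi = 91 and Σi² = 819.
(1·819 + 1·91) / 2 = 910/2 = 455.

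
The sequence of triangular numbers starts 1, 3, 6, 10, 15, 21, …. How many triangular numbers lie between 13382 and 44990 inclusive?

136

The n-th triangular number is n(n+1)/2.
Smallest index with value ≥ 13382: n = 164 (giving 13530).
Largest index with value ≤ 44990: n = 299 (giving 44850).
Indices 164 through 299: 136 terms.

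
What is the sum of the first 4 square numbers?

30

Σ_{i=1}^{4} i² = 4·5·9/6 = 30.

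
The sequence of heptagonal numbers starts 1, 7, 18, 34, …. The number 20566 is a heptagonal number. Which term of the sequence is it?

91

Set n(5n−3)/2 = 20566, giving 5n² − 3n − 41132 = 0.
So n = (3 + 907) / 10 = 910/10 = 91.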